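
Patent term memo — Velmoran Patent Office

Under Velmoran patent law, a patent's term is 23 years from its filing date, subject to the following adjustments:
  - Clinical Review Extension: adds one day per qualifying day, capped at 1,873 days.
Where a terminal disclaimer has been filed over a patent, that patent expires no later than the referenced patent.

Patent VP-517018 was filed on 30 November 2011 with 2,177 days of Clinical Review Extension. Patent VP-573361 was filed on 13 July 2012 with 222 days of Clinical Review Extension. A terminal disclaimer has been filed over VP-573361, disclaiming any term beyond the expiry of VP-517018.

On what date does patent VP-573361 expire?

2036-02-20

Natural term of VP-573361:
  Base: filing + 23 years → 13 July 2035.
  Clinical Review Extension: 222 days (within the 1873-day cap) → +222 days → 20 February 2036.
Expiry of referenced patent VP-517018:
  Base: filing + 23 years → 30 November 2034.
  Clinical Review Extension: 2177 days claimed exceeds the 1873-day cap, so +1873 days → 16 January 2040.
Terminal disclaimer: VP-573361 expires on the earlier of 20 February 2036 and 16 January 2040.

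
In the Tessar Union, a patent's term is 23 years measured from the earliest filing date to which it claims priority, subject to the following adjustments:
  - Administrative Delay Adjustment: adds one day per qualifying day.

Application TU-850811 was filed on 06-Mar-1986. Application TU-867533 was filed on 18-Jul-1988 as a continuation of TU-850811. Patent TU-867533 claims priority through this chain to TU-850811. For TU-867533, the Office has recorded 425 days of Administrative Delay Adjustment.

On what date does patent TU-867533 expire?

2010-05-05

Earliest priority filing: 6 March 1986.
Base term: 6 March 1986 + 23 years → 6 March 2009.
Administrative Delay Adjustment: +425 days → 5 May 2010.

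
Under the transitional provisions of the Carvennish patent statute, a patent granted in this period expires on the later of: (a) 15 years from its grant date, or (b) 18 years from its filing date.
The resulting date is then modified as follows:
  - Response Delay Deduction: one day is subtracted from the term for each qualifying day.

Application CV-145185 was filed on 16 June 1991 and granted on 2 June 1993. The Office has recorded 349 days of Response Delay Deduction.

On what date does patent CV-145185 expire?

July 2, 2008

(a) grant + 15 years → 2 June 2008.
(b) filing + 18 years → 16 June 2009.
Later of the two: 16 June 2009.
Response Delay Deduction: −349 days → 2 July 2008.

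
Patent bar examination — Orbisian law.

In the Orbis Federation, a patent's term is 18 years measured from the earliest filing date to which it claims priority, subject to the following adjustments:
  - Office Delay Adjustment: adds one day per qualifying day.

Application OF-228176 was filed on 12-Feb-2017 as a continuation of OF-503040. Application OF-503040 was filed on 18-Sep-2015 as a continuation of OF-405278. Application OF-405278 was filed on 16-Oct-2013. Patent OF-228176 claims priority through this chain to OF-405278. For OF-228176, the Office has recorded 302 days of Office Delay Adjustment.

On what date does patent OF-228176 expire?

Earliest priority filing: 16 October 2013.
Base term: 16 October 2013 + 18 years → 16 October 2031.
Office Delay Adjustment: +302 days → 13 August 2032.

2032-08-13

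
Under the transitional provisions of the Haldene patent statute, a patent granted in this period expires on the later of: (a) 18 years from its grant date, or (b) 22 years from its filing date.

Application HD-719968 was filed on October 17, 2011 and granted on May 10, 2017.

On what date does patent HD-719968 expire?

(a) grant + 18 years → 10 May 2035.
(b) filing + 22 years → 17 October 2033.
Later of the two: 10 May 2035.

May 10, 2035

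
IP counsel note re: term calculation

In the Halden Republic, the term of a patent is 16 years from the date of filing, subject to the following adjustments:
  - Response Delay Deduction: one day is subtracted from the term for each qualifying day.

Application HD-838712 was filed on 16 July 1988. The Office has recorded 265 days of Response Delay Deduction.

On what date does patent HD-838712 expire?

October 25, 2003

Base term: filing date + 16 years → 16 July 2004.
Response Delay Deduction: −265 days → 25 October 2003.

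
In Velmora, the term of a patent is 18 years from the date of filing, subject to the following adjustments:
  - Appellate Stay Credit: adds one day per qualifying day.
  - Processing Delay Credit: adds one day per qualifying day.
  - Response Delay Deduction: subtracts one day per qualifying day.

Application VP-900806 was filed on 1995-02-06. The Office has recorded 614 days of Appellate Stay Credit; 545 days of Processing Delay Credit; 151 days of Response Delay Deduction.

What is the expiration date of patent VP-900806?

2015-11-11

Base term: filing date + 18 years → 6 February 2013.
Appellate Stay Credit: +614 days → 13 October 2014.
Processing Delay Credit: +545 days → 10 April 2016.
Response Delay Deduction: −151 days → 11 November 2015.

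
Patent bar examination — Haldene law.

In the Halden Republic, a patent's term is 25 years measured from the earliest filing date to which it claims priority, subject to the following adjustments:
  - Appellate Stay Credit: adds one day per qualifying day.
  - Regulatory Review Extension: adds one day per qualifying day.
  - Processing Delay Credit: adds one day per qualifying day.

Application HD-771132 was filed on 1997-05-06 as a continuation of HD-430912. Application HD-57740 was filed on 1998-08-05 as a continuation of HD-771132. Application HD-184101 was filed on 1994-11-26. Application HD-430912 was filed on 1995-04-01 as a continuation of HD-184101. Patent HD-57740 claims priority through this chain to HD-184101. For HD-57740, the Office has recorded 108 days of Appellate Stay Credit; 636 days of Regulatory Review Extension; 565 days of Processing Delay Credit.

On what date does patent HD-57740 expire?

Earliest priority filing: 26 November 1994.
Base term: 26 November 1994 + 25 years → 26 November 2019.
Appellate Stay Credit: +108 days → 13 March 2020.
Regulatory Review Extension: +636 days → 9 December 2021.
Processing Delay Credit: +565 days → 27 June 2023.

June 27, 2023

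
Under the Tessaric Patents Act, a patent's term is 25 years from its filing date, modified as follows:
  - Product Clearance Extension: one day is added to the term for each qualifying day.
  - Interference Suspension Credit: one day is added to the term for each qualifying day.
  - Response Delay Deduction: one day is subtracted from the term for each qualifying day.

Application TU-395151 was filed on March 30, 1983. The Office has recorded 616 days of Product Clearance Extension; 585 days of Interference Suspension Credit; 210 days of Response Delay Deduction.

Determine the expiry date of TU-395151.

December 16, 2010

Base term: filing date + 25 years → 30 March 2008.
Product Clearance Extension: +616 days → 6 December 2009.
Interference Suspension Credit: +585 days → 14 July 2011.
Response Delay Deduction: −210 days → 16 December 2010.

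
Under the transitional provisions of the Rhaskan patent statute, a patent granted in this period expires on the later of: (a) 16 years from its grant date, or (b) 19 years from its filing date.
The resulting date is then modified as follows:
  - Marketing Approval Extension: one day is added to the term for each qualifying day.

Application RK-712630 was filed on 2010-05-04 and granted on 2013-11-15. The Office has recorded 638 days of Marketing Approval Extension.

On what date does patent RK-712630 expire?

2031-08-15

(a) grant + 16 years → 15 November 2029.
(b) filing + 19 years → 4 May 2029.
Later of the two: 15 November 2029.
Marketing Approval Extension: +638 days → 15 August 2031.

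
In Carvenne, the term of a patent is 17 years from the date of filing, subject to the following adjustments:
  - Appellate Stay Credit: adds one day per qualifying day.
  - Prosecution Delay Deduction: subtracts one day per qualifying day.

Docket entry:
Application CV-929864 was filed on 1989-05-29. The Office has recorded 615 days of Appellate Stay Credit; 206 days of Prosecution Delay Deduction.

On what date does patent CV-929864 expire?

2007-07-12

Base term: filing date + 17 years → 29 May 2006.
Appellate Stay Credit: +615 days → 3 February 2008.
Prosecution Delay Deduction: −206 days → 12 July 2007.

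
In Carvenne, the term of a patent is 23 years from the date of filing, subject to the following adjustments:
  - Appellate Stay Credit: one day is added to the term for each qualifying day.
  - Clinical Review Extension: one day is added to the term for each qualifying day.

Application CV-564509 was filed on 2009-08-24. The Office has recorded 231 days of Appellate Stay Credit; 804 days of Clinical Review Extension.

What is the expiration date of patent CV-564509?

Base term: filing date + 23 years → 24 August 2032.
Appellate Stay Credit: +231 days → 12 April 2033.
Clinical Review Extension: +804 days → 25 June 2035.

2035-06-25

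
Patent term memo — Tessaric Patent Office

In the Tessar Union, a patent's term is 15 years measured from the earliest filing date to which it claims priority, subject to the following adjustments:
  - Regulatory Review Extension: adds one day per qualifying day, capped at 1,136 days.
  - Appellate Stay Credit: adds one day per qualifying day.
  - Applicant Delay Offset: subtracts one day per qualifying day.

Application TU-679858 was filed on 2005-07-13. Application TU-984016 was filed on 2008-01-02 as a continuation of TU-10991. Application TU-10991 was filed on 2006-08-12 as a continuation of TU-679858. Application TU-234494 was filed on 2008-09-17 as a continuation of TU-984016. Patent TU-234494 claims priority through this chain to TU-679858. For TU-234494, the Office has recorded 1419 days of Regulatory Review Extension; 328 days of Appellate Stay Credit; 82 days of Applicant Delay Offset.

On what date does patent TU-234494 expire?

Earliest priority filing: 13 July 2005.
Base term: 13 July 2005 + 15 years → 13 July 2020.
Regulatory Review Extension: 1419 days claimed exceeds the 1136-day cap, so +1136 days → 23 August 2023.
Appellate Stay Credit: +328 days → 16 July 2024.
Applicant Delay Offset: −82 days → 25 April 2024.

April 25, 2024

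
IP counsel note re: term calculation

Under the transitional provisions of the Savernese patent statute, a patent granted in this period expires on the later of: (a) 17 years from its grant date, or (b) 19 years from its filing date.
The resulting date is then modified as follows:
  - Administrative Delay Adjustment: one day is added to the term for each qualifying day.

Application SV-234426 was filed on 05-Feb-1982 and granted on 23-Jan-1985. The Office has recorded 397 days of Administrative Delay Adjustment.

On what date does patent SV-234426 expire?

2003-02-24

(a) grant + 17 years → 23 January 2002.
(b) filing + 19 years → 5 February 2001.
Later of the two: 23 January 2002.
Administrative Delay Adjustment: +397 days → 24 February 2003.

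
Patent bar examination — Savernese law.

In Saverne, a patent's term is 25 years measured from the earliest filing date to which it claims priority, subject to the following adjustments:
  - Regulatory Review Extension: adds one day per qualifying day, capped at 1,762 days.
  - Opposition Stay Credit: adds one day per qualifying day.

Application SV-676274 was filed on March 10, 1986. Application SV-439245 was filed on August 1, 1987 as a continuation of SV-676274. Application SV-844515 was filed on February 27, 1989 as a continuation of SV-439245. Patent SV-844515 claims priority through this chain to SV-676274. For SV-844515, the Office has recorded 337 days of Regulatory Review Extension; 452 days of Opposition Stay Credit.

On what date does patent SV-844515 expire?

Earliest priority filing: 10 March 1986.
Base term: 10 March 1986 + 25 years → 10 March 2011.
Regulatory Review Extension: 337 days (within the 1762-day cap) → +337 days → 10 February 2012.
Opposition Stay Credit: +452 days → 7 May 2013.

2013-05-07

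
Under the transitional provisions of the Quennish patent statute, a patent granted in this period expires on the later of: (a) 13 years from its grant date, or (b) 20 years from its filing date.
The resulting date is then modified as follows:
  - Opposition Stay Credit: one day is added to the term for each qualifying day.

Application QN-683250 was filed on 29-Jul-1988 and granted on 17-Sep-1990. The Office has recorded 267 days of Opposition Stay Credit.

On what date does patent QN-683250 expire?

(a) grant + 13 years → 17 September 2003.
(b) filing + 20 years → 29 July 2008.
Later of the two: 29 July 2008.
Opposition Stay Credit: +267 days → 22 April 2009.

April 22, 2009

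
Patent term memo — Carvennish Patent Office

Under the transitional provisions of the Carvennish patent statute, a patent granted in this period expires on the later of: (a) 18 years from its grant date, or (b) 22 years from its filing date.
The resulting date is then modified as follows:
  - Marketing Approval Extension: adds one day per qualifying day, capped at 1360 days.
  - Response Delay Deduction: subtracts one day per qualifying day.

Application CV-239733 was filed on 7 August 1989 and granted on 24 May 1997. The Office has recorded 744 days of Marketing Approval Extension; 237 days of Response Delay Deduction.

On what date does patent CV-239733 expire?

(a) grant + 18 years → 24 May 2015.
(b) filing + 22 years → 7 August 2011.
Later of the two: 24 May 2015.
Marketing Approval Extension: 744 days (within the 1360-day cap) → +744 days → 6 June 2017.
Response Delay Deduction: −237 days → 12 October 2016.

2016-10-12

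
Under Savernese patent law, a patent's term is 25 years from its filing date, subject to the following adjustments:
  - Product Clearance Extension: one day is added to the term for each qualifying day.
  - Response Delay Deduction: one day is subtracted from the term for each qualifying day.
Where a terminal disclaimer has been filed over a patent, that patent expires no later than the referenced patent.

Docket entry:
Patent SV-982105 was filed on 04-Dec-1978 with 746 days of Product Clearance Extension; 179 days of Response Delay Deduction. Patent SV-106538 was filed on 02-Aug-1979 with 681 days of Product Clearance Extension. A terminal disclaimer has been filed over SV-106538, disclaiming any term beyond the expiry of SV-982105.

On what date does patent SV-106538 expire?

Natural term of SV-106538:
  Base: filing + 25 years → 2 August 2004.
  Product Clearance Extension: +681 days → 14 June 2006.
Expiry of referenced patent SV-982105:
  Base: filing + 25 years → 4 December 2003.
  Product Clearance Extension: +746 days → 19 December 2005.
  Response Delay Deduction: −179 days → 23 June 2005.
Terminal disclaimer: SV-106538 expires on the earlier of 14 June 2006 and 23 June 2005.

2005-06-23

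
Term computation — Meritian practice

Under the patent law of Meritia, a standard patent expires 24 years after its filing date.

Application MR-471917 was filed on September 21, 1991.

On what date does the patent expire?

Filing date + 24 years → 21 September 2015.

2015-09-21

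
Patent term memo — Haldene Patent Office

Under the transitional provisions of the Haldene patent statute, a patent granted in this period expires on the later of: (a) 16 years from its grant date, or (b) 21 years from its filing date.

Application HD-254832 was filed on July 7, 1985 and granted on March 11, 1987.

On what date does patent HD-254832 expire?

2006-07-07

(a) grant + 16 years → 11 March 2003.
(b) filing + 21 years → 7 July 2006.
Later of the two: 7 July 2006.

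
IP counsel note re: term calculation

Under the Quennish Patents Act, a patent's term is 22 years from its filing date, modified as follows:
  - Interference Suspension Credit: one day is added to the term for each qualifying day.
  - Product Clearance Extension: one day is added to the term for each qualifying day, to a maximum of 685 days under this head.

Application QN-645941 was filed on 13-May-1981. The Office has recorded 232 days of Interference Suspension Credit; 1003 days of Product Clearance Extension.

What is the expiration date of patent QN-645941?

2005-11-15

Base term: filing date + 22 years → 13 May 2003.
Interference Suspension Credit: +232 days → 31 December 2003.
Product Clearance Extension: 1003 days claimed exceeds the 685-day cap, so +685 days → 15 November 2005.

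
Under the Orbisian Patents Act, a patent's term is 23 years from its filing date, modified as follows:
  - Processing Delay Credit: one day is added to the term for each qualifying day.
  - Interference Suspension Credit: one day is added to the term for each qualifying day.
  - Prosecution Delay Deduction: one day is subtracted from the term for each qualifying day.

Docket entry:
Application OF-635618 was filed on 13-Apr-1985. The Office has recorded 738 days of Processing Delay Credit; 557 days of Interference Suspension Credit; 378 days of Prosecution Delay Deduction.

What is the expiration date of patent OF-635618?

Base term: filing date + 23 years → 13 April 2008.
Processing Delay Credit: +738 days → 21 April 2010.
Interference Suspension Credit: +557 days → 30 October 2011.
Prosecution Delay Deduction: −378 days → 17 October 2010.

October 17, 2010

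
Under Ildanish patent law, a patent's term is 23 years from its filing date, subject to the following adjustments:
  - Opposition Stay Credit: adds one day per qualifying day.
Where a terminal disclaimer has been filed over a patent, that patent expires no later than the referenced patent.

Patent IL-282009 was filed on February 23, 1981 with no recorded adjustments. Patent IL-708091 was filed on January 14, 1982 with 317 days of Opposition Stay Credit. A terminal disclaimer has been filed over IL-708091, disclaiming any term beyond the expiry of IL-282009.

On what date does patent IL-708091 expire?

February 23, 2004

Natural term of IL-708091:
  Base: filing + 23 years → 14 January 2005.
  Opposition Stay Credit: +317 days → 27 November 2005.
Expiry of referenced patent IL-282009:
  Base: filing + 23 years → 23 February 2004.
Terminal disclaimer: IL-708091 expires on the earlier of 27 November 2005 and 23 February 2004.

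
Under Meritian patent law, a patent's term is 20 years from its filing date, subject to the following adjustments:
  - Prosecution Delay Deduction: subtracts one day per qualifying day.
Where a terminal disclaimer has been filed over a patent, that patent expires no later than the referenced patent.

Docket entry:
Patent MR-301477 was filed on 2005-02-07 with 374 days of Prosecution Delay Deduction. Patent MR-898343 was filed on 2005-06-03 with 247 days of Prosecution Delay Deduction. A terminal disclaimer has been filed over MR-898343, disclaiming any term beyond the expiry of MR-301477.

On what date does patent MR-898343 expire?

2024-01-30

Natural term of MR-898343:
  Base: filing + 20 years → 3 June 2025.
  Prosecution Delay Deduction: −247 days → 29 September 2024.
Expiry of referenced patent MR-301477:
  Base: filing + 20 years → 7 February 2025.
  Prosecution Delay Deduction: −374 days → 30 January 2024.
Terminal disclaimer: MR-898343 expires on the earlier of 29 September 2024 and 30 January 2024.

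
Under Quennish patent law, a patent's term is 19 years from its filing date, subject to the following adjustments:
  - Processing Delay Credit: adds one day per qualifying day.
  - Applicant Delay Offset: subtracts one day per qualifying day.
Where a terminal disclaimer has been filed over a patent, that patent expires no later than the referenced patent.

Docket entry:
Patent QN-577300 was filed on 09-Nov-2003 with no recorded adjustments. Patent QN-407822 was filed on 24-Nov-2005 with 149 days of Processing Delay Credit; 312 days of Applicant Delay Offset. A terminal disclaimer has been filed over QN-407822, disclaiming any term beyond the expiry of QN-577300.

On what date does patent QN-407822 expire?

2022-11-09

Natural term of QN-407822:
  Base: filing + 19 years → 24 November 2024.
  Processing Delay Credit: +149 days → 22 April 2025.
  Applicant Delay Offset: −312 days → 14 June 2024.
Expiry of referenced patent QN-577300:
  Base: filing + 19 years → 9 November 2022.
Terminal disclaimer: QN-407822 expires on the earlier of 14 June 2024 and 9 November 2022.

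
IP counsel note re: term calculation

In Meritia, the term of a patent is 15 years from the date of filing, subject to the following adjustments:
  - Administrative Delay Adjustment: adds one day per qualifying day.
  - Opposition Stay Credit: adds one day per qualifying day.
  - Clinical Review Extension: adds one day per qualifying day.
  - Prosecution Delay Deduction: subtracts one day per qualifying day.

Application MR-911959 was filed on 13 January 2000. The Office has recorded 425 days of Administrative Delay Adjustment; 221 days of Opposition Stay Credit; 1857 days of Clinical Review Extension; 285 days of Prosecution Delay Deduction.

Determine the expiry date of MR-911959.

February 8, 2021

Base term: filing date + 15 years → 13 January 2015.
Administrative Delay Adjustment: +425 days → 13 March 2016.
Opposition Stay Credit: +221 days → 20 October 2016.
Clinical Review Extension: +1857 days → 20 November 2021.
Prosecution Delay Deduction: −285 days → 8 February 2021.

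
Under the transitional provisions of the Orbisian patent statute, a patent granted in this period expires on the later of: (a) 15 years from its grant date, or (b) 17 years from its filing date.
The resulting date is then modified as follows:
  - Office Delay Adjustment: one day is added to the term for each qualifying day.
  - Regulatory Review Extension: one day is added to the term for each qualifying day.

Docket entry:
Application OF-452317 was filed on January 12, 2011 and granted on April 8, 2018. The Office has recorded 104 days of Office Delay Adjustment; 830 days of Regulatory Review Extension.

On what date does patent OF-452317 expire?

(a) grant + 15 years → 8 April 2033.
(b) filing + 17 years → 12 January 2028.
Later of the two: 8 April 2033.
Office Delay Adjustment: +104 days → 21 July 2033.
Regulatory Review Extension: +830 days → 29 October 2035.

October 29, 2035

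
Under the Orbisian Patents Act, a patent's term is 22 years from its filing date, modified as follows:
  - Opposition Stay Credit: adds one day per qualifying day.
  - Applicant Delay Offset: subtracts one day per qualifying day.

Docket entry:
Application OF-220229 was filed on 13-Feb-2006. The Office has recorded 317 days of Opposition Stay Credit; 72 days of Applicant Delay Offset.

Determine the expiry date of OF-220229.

Base term: filing date + 22 years → 13 February 2028.
Opposition Stay Credit: +317 days → 26 December 2028.
Applicant Delay Offset: −72 days → 15 October 2028.

2028-10-15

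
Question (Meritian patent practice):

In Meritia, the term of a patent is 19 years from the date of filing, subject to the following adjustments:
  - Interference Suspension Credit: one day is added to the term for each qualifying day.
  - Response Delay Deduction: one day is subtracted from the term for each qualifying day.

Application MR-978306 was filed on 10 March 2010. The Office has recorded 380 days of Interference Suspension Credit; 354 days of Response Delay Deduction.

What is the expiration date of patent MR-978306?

2029-04-05

Base term: filing date + 19 years → 10 March 2029.
Interference Suspension Credit: +380 days → 25 March 2030.
Response Delay Deduction: −354 days → 5 April 2029.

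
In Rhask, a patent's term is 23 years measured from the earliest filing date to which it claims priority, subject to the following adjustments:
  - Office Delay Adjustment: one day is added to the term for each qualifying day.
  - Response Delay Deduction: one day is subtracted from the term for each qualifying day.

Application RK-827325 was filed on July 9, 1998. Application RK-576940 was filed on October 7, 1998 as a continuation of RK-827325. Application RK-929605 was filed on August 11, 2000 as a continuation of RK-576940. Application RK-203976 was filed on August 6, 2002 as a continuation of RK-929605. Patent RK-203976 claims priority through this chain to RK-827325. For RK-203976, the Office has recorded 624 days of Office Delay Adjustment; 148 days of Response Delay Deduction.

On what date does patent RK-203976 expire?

2022-10-28

Earliest priority filing: 9 July 1998.
Base term: 9 July 1998 + 23 years → 9 July 2021.
Office Delay Adjustment: +624 days → 25 March 2023.
Response Delay Deduction: −148 days → 28 October 2022.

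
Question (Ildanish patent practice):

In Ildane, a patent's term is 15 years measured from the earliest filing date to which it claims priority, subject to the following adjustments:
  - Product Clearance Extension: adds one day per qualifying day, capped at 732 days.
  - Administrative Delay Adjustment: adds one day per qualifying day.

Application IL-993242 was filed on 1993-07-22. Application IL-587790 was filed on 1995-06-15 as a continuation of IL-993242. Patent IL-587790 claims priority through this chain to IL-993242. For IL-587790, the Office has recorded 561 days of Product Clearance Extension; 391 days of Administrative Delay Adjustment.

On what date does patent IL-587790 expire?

Earliest priority filing: 22 July 1993.
Base term: 22 July 1993 + 15 years → 22 July 2008.
Product Clearance Extension: 561 days (within the 732-day cap) → +561 days → 3 February 2010.
Administrative Delay Adjustment: +391 days → 1 March 2011.

2011-03-01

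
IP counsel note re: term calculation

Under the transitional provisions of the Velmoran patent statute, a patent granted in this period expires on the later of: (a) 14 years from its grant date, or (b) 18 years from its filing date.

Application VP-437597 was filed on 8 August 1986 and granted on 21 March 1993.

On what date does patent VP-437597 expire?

(a) grant + 14 years → 21 March 2007.
(b) filing + 18 years → 8 August 2004.
Later of the two: 21 March 2007.

2007-03-21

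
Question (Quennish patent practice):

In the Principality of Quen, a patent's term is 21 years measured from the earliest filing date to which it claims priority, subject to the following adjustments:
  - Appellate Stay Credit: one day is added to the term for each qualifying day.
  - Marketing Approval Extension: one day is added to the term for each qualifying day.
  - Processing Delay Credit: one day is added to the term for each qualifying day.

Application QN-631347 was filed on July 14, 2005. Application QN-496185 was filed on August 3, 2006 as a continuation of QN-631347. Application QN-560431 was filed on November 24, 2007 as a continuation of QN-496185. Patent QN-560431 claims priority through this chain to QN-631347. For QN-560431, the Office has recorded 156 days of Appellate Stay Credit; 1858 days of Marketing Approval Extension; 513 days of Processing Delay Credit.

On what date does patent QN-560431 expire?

2033-06-14

Earliest priority filing: 14 July 2005.
Base term: 14 July 2005 + 21 years → 14 July 2026.
Appellate Stay Credit: +156 days → 17 December 2026.
Marketing Approval Extension: +1858 days → 18 January 2032.
Processing Delay Credit: +513 days → 14 June 2033.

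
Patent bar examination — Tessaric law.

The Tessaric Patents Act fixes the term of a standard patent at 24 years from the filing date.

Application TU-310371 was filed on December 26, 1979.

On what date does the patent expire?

Filing date + 24 years → 26 December 2003.

December 26, 2003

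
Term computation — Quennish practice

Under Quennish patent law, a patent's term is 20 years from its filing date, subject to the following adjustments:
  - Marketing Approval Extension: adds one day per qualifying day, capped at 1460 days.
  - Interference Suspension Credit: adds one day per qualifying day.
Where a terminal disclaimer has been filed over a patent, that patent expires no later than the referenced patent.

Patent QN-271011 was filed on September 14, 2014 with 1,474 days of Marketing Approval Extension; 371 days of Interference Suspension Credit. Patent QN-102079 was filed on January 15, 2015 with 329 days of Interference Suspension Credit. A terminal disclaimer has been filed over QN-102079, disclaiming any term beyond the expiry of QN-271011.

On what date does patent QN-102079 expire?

2035-12-10

Natural term of QN-102079:
  Base: filing + 20 years → 15 January 2035.
  Interference Suspension Credit: +329 days → 10 December 2035.
Expiry of referenced patent QN-271011:
  Base: filing + 20 years → 14 September 2034.
  Marketing Approval Extension: 1474 days claimed exceeds the 1460-day cap, so +1460 days → 13 September 2038.
  Interference Suspension Credit: +371 days → 19 September 2039.
Terminal disclaimer: QN-102079 expires on the earlier of 10 December 2035 and 19 September 2039.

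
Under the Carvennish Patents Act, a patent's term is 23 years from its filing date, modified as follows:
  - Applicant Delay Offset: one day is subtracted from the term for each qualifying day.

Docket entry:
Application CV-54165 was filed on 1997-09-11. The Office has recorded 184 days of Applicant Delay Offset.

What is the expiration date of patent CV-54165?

March 11, 2020

Base term: filing date + 23 years → 11 September 2020.
Applicant Delay Offset: −184 days → 11 March 2020.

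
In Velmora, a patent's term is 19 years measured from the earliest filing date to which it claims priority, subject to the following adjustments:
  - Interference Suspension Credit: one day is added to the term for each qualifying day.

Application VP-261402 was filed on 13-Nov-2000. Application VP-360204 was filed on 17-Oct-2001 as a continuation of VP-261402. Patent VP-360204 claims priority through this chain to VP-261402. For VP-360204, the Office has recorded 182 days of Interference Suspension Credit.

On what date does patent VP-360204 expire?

Earliest priority filing: 13 November 2000.
Base term: 13 November 2000 + 19 years → 13 November 2019.
Interference Suspension Credit: +182 days → 13 May 2020.

May 13, 2020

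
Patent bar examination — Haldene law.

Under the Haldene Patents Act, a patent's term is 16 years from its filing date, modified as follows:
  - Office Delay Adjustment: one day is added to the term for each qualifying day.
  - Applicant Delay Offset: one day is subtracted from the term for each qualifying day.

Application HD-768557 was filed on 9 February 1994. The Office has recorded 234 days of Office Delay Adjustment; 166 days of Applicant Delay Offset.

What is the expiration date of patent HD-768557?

Base term: filing date + 16 years → 9 February 2010.
Office Delay Adjustment: +234 days → 1 October 2010.
Applicant Delay Offset: −166 days → 18 April 2010.

April 18, 2010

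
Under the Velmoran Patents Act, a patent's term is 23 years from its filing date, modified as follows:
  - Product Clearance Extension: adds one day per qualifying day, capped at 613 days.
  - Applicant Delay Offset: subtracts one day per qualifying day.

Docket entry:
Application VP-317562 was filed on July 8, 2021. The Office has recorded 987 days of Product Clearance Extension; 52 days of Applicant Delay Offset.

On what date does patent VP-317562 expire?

Base term: filing date + 23 years → 8 July 2044.
Product Clearance Extension: 987 days claimed exceeds the 613-day cap, so +613 days → 13 March 2046.
Applicant Delay Offset: −52 days → 20 January 2046.

January 20, 2046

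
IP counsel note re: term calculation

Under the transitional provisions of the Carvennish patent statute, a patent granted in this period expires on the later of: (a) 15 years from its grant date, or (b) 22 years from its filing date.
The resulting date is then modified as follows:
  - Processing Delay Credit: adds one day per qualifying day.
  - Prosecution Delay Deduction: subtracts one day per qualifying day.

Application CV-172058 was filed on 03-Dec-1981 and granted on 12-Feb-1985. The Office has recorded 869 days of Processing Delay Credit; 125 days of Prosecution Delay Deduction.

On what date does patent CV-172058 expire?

(a) grant + 15 years → 12 February 2000.
(b) filing + 22 years → 3 December 2003.
Later of the two: 3 December 2003.
Processing Delay Credit: +869 days → 20 April 2006.
Prosecution Delay Deduction: −125 days → 16 December 2005.

December 16, 2005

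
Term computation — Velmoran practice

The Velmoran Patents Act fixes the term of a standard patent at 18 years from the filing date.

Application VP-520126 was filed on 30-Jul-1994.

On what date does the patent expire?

Filing date + 18 years → 30 July 2012.

2012-07-30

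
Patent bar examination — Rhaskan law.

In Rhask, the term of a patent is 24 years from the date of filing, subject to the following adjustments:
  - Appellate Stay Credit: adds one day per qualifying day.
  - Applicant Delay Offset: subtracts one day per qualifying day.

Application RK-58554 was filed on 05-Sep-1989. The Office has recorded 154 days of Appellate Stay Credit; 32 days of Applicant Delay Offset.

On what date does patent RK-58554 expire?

Base term: filing date + 24 years → 5 September 2013.
Appellate Stay Credit: +154 days → 6 February 2014.
Applicant Delay Offset: −32 days → 5 January 2014.

2014-01-05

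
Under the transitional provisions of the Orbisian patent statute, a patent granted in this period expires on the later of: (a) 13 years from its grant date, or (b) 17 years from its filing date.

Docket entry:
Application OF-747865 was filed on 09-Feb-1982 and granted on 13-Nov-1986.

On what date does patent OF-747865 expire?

1999-11-13

(a) grant + 13 years → 13 November 1999.
(b) filing + 17 years → 9 February 1999.
Later of the two: 13 November 1999.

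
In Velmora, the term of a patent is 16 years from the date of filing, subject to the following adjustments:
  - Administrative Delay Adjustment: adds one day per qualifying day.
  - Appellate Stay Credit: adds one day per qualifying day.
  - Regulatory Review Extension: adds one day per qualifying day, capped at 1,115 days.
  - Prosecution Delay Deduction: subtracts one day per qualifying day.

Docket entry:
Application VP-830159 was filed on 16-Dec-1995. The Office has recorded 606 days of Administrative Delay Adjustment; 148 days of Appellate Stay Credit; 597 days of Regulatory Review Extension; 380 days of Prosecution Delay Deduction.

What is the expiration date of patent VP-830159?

Base term: filing date + 16 years → 16 December 2011.
Administrative Delay Adjustment: +606 days → 13 August 2013.
Appellate Stay Credit: +148 days → 8 January 2014.
Regulatory Review Extension: 597 days (within the 1115-day cap) → +597 days → 28 August 2015.
Prosecution Delay Deduction: −380 days → 13 August 2014.

2014-08-13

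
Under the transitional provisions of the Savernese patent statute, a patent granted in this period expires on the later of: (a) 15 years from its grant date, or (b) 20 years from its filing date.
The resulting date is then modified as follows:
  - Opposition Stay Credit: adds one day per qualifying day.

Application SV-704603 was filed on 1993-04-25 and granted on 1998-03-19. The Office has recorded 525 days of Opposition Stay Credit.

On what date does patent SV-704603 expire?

(a) grant + 15 years → 19 March 2013.
(b) filing + 20 years → 25 April 2013.
Later of the two: 25 April 2013.
Opposition Stay Credit: +525 days → 2 October 2014.

2014-10-02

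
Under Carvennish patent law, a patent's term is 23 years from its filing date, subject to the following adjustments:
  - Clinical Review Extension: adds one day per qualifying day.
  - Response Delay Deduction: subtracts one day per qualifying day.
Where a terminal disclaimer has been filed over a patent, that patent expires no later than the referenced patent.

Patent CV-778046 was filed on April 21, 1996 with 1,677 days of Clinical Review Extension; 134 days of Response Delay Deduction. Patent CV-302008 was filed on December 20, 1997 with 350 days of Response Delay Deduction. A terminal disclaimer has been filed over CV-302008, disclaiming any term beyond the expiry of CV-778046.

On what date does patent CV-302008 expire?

January 5, 2020

Natural term of CV-302008:
  Base: filing + 23 years → 20 December 2020.
  Response Delay Deduction: −350 days → 5 January 2020.
Expiry of referenced patent CV-778046:
  Base: filing + 23 years → 21 April 2019.
  Clinical Review Extension: +1677 days → 23 November 2023.
  Response Delay Deduction: −134 days → 12 July 2023.
Terminal disclaimer: CV-302008 expires on the earlier of 5 January 2020 and 12 July 2023.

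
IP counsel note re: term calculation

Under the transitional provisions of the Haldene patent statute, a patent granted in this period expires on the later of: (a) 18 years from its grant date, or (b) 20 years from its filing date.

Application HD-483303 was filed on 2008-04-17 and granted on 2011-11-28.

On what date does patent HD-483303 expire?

(a) grant + 18 years → 28 November 2029.
(b) filing + 20 years → 17 April 2028.
Later of the two: 28 November 2029.

November 28, 2029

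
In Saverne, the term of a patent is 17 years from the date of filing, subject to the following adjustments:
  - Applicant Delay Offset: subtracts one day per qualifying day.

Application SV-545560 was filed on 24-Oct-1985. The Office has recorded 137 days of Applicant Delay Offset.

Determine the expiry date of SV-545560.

Base term: filing date + 17 years → 24 October 2002.
Applicant Delay Offset: −137 days → 9 June 2002.

2002-06-09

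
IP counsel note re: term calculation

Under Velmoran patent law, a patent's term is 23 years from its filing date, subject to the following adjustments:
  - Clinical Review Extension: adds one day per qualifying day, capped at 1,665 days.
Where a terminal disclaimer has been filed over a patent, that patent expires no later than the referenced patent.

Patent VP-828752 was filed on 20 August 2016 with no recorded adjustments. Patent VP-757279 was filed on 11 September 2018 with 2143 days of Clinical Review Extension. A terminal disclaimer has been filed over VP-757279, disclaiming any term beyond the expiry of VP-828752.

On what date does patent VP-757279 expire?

Natural term of VP-757279:
  Base: filing + 23 years → 11 September 2041.
  Clinical Review Extension: 2143 days claimed exceeds the 1665-day cap, so +1665 days → 3 April 2046.
Expiry of referenced patent VP-828752:
  Base: filing + 23 years → 20 August 2039.
Terminal disclaimer: VP-757279 expires on the earlier of 3 April 2046 and 20 August 2039.

August 20, 2039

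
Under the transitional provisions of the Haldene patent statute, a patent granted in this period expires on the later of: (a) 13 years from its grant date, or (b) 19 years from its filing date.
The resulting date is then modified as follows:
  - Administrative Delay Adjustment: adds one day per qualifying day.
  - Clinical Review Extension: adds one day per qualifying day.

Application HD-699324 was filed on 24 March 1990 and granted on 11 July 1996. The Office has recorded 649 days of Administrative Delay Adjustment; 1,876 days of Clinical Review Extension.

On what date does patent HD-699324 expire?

(a) grant + 13 years → 11 July 2009.
(b) filing + 19 years → 24 March 2009.
Later of the two: 11 July 2009.
Administrative Delay Adjustment: +649 days → 21 April 2011.
Clinical Review Extension: +1876 days → 9 June 2016.

2016-06-09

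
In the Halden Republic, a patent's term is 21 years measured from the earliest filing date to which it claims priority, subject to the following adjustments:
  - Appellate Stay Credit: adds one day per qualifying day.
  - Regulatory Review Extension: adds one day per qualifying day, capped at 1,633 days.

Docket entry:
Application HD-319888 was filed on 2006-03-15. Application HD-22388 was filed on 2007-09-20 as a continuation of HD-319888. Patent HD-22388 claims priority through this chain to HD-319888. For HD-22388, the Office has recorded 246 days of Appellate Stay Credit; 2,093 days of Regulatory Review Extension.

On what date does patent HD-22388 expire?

Earliest priority filing: 15 March 2006.
Base term: 15 March 2006 + 21 years → 15 March 2027.
Appellate Stay Credit: +246 days → 16 November 2027.
Regulatory Review Extension: 2093 days claimed exceeds the 1633-day cap, so +1633 days → 6 May 2032.

2032-05-06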